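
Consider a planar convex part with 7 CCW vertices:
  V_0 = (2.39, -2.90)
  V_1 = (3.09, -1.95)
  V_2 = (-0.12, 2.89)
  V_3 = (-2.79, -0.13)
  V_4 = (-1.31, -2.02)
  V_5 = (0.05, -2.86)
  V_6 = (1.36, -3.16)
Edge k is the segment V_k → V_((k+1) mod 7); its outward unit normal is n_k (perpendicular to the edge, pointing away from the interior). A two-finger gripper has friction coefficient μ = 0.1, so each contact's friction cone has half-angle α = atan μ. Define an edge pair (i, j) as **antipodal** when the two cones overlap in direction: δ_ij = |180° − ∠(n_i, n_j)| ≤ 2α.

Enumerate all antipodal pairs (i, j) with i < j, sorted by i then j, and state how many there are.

count = 2; pairs: (0,2), (1,3)

α = atan 0.1 = 5.71°;  2α = 11.42°
n_0 = (+0.8051, -0.5932)
n_1 = (+0.8334, +0.5527)
n_2 = (-0.7492, +0.6624)
n_3 = (-0.7873, -0.6165)
n_4 = (-0.5255, -0.8508)
n_5 = (-0.2232, -0.9748)
n_6 = (+0.2447, -0.9696)
  (0,1): δ = 110.06°  ·
  (0,2): δ = 5.10°  ✓
  (0,3): δ = 74.45°  ·
  (0,4): δ = 94.68°  ·
  (0,5): δ = 113.49°  ·
  (0,6): δ = 140.55°  ·
  (1,2): δ = 75.03°  ·
  (1,3): δ = 4.51°  ✓
  (1,4): δ = 24.75°  ·
  (1,5): δ = 43.55°  ·
  (1,6): δ = 70.61°  ·
  (2,3): δ = 100.46°  ·
  (2,4): δ = 80.22°  ·
  (2,5): δ = 61.42°  ·
  (2,6): δ = 34.35°  ·
  (3,4): δ = 159.76°  ·
  (3,5): δ = 140.96°  ·
  (3,6): δ = 113.90°  ·
  (4,5): δ = 161.20°  ·
  (4,6): δ = 134.13°  ·
  (5,6): δ = 152.93°  ·
antipodal pairs: 2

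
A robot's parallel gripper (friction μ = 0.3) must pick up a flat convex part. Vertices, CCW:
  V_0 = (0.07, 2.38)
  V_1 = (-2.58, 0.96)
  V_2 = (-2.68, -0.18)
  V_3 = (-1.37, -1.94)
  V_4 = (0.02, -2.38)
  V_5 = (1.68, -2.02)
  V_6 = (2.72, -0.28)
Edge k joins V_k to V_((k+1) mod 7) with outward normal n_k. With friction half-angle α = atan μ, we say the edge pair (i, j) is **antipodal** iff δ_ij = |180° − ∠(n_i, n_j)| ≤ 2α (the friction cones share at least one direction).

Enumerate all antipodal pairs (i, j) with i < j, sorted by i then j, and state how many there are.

count = 5; pairs: (0,4), (0,5), (1,5), (2,6), (3,6)

α = atan 0.3 = 16.70°;  2α = 33.40°
n_0 = (-0.4723, +0.8814)
n_1 = (-0.9962, +0.0874)
n_2 = (-0.8022, -0.5971)
n_3 = (-0.3018, -0.9534)
n_4 = (+0.2119, -0.9773)
n_5 = (+0.8584, -0.5130)
n_6 = (+0.7084, +0.7058)
  (0,1): δ = 123.20°  ·
  (0,2): δ = 81.52°  ·
  (0,3): δ = 45.75°  ·
  (0,4): δ = 15.95°  ✓
  (0,5): δ = 30.95°  ✓
  (0,6): δ = 106.71°  ·
  (1,2): δ = 138.33°  ·
  (1,3): δ = 102.55°  ·
  (1,4): δ = 72.75°  ·
  (1,5): δ = 25.85°  ✓
  (1,6): δ = 49.91°  ·
  (2,3): δ = 144.23°  ·
  (2,4): δ = 114.42°  ·
  (2,5): δ = 67.53°  ·
  (2,6): δ = 8.23°  ✓
  (3,4): δ = 150.20°  ·
  (3,5): δ = 103.30°  ·
  (3,6): δ = 27.54°  ✓
  (4,5): δ = 133.10°  ·
  (4,6): δ = 57.34°  ·
  (5,6): δ = 104.24°  ·
antipodal pairs: 5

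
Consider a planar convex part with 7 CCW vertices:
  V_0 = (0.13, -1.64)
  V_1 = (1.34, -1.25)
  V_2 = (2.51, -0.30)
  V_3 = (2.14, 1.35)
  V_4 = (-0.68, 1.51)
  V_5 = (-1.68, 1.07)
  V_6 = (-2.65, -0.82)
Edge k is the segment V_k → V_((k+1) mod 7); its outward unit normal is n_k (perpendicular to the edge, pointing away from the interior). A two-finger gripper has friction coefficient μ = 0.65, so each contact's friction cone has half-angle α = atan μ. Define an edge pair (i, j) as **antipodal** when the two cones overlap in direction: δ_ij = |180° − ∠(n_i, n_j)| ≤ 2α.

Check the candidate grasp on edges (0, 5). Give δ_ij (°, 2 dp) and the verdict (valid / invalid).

δ = 44.97°, valid

α = atan 0.65 = 33.02°;  2α = 66.05°
edge 0: e_0 = (+1.21, +0.39);  n_0 = (+0.3068, -0.9518)
edge 5: e_5 = (-0.97, -1.89);  n_5 = (-0.8897, +0.4566)
∠(n_0, n_5) = 135.03°
δ = |180° − 135.03°| = 44.97°
44.97° ≤ 2α = 66.05°  →  valid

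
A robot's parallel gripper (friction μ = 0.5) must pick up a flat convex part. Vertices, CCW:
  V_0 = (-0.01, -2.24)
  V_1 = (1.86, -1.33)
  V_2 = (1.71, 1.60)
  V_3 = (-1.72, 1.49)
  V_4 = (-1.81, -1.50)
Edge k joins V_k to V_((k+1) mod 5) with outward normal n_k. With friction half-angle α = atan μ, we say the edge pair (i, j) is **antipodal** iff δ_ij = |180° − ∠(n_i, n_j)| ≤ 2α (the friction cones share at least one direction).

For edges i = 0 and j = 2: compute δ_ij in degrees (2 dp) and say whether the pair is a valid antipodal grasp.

α = atan 0.5 = 26.57°;  2α = 53.13°
edge 0: e_0 = (+1.87, +0.91);  n_0 = (+0.4376, -0.8992)
edge 2: e_2 = (-3.43, -0.11);  n_2 = (-0.0321, +0.9995)
∠(n_0, n_2) = 155.89°
δ = |180° − 155.89°| = 24.11°
24.11° ≤ 2α = 53.13°  →  valid

δ = 24.11°, valid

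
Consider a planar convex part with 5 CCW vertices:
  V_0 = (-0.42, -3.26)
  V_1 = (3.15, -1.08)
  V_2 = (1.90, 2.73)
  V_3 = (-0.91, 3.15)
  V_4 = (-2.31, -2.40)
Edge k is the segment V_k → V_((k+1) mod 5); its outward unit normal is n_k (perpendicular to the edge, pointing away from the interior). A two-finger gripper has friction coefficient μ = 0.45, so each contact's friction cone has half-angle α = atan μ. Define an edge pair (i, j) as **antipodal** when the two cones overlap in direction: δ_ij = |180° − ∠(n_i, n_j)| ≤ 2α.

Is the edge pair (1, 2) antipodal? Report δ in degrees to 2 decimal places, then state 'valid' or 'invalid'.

δ = 116.66°, invalid

α = atan 0.45 = 24.23°;  2α = 48.46°
edge 1: e_1 = (-1.25, +3.81);  n_1 = (+0.9502, +0.3117)
edge 2: e_2 = (-2.81, +0.42);  n_2 = (+0.1478, +0.9890)
∠(n_1, n_2) = 63.34°
δ = |180° − 63.34°| = 116.66°
116.66° > 2α = 48.46°  →  invalid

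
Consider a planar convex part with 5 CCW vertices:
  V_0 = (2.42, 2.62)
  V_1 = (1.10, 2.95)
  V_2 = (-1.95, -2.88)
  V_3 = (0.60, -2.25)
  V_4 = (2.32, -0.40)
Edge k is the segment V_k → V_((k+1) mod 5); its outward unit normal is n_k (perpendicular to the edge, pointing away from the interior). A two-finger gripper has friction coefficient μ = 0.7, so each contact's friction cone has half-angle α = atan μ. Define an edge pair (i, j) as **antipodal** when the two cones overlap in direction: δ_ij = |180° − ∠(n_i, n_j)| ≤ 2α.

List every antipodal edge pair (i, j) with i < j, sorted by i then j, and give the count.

count = 5; pairs: (0,2), (0,3), (1,2), (1,3), (1,4)

α = atan 0.7 = 34.99°;  2α = 69.98°
n_0 = (+0.2425, +0.9701)
n_1 = (-0.8861, +0.4636)
n_2 = (+0.2398, -0.9708)
n_3 = (+0.7324, -0.6809)
n_4 = (+0.9995, -0.0331)
  (0,1): δ = 103.58°  ·
  (0,2): δ = 27.91°  ✓
  (0,3): δ = 61.12°  ✓
  (0,4): δ = 102.14°  ·
  (1,2): δ = 48.51°  ✓
  (1,3): δ = 15.30°  ✓
  (1,4): δ = 25.72°  ✓
  (2,3): δ = 146.79°  ·
  (2,4): δ = 105.77°  ·
  (3,4): δ = 138.98°  ·
antipodal pairs: 5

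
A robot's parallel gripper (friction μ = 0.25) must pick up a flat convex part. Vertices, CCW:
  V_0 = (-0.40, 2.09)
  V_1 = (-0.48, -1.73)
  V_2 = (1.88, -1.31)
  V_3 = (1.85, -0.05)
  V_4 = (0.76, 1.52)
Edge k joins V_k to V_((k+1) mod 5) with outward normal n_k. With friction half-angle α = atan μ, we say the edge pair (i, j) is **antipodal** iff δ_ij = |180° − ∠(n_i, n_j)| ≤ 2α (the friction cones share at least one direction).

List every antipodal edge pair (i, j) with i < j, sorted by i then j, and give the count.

α = atan 0.25 = 14.04°;  2α = 28.07°
n_0 = (-0.9998, +0.0209)
n_1 = (+0.1752, -0.9845)
n_2 = (+0.9997, +0.0238)
n_3 = (+0.8214, +0.5703)
n_4 = (+0.4410, +0.8975)
  (0,1): δ = 78.71°  ·
  (0,2): δ = 2.56°  ✓
  (0,3): δ = 35.97°  ·
  (0,4): δ = 65.03°  ·
  (1,2): δ = 98.73°  ·
  (1,3): δ = 65.32°  ·
  (1,4): δ = 36.26°  ·
  (2,3): δ = 146.59°  ·
  (2,4): δ = 117.53°  ·
  (3,4): δ = 150.94°  ·
antipodal pairs: 1

count = 1; pairs: (0,2)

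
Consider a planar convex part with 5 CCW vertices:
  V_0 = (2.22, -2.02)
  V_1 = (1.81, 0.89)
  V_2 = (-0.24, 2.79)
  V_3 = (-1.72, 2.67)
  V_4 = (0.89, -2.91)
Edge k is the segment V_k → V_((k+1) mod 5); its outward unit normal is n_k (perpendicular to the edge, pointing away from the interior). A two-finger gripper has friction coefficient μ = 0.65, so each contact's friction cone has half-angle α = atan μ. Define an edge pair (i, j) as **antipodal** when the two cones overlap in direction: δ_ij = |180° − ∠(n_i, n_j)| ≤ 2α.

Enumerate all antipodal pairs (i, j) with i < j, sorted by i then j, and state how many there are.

count = 3; pairs: (0,3), (1,3), (2,4)

α = atan 0.65 = 33.02°;  2α = 66.05°
n_0 = (+0.9902, +0.1395)
n_1 = (+0.6798, +0.7334)
n_2 = (-0.0808, +0.9967)
n_3 = (-0.9058, -0.4237)
n_4 = (+0.5561, -0.8311)
  (0,1): δ = 140.85°  ·
  (0,2): δ = 93.38°  ·
  (0,3): δ = 17.05°  ✓
  (0,4): δ = 115.77°  ·
  (1,2): δ = 132.54°  ·
  (1,3): δ = 22.11°  ✓
  (1,4): δ = 76.61°  ·
  (2,3): δ = 69.57°  ·
  (2,4): δ = 29.15°  ✓
  (3,4): δ = 81.28°  ·
antipodal pairs: 3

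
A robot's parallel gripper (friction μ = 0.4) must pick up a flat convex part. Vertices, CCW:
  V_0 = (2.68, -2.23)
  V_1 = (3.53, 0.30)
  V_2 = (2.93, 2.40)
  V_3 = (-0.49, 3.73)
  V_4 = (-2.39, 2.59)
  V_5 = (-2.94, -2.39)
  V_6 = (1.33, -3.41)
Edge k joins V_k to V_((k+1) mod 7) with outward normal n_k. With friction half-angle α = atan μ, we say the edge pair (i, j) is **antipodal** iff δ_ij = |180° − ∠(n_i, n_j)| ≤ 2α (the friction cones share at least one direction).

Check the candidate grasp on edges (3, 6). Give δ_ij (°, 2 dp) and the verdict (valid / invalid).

α = atan 0.4 = 21.80°;  2α = 43.60°
edge 3: e_3 = (-1.90, -1.14);  n_3 = (-0.5145, +0.8575)
edge 6: e_6 = (+1.35, +1.18);  n_6 = (+0.6581, -0.7529)
∠(n_3, n_6) = 169.81°
δ = |180° − 169.81°| = 10.19°
10.19° ≤ 2α = 43.60°  →  valid

δ = 10.19°, valid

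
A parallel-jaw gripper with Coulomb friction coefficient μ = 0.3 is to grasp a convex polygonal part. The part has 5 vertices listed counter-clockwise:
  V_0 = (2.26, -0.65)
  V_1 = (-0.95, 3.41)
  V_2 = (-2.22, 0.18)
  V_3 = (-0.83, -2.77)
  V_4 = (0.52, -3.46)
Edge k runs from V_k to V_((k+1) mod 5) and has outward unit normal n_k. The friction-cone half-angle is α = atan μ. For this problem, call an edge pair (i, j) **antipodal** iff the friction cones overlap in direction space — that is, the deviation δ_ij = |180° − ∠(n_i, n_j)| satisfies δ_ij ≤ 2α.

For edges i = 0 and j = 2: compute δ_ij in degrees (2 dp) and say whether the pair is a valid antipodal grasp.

α = atan 0.3 = 16.70°;  2α = 33.40°
edge 0: e_0 = (-3.21, +4.06);  n_0 = (+0.7844, +0.6202)
edge 2: e_2 = (+1.39, -2.95);  n_2 = (-0.9046, -0.4262)
∠(n_0, n_2) = 166.90°
δ = |180° − 166.90°| = 13.10°
13.10° ≤ 2α = 33.40°  →  valid

δ = 13.10°, valid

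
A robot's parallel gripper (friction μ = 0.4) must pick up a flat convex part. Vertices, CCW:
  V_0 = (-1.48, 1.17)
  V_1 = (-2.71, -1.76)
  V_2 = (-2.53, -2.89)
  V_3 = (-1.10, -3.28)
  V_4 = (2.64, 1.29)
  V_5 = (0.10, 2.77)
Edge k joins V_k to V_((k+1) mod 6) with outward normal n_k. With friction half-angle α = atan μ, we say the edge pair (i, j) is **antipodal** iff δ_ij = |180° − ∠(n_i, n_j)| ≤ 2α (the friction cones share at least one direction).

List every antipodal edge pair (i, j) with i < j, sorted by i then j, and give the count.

count = 3; pairs: (0,3), (2,4), (3,5)

α = atan 0.4 = 21.80°;  2α = 43.60°
n_0 = (-0.9220, +0.3871)
n_1 = (-0.9875, -0.1573)
n_2 = (-0.2631, -0.9648)
n_3 = (+0.7739, -0.6333)
n_4 = (+0.5034, +0.8640)
n_5 = (-0.7115, +0.7026)
  (0,1): δ = 148.18°  ·
  (0,2): δ = 82.48°  ·
  (0,3): δ = 16.52°  ✓
  (0,4): δ = 82.54°  ·
  (0,5): δ = 158.13°  ·
  (1,2): δ = 114.31°  ·
  (1,3): δ = 48.35°  ·
  (1,4): δ = 50.72°  ·
  (1,5): δ = 126.31°  ·
  (2,3): δ = 114.04°  ·
  (2,4): δ = 14.97°  ✓
  (2,5): δ = 60.62°  ·
  (3,4): δ = 80.93°  ·
  (3,5): δ = 5.34°  ✓
  (4,5): δ = 104.41°  ·
antipodal pairs: 3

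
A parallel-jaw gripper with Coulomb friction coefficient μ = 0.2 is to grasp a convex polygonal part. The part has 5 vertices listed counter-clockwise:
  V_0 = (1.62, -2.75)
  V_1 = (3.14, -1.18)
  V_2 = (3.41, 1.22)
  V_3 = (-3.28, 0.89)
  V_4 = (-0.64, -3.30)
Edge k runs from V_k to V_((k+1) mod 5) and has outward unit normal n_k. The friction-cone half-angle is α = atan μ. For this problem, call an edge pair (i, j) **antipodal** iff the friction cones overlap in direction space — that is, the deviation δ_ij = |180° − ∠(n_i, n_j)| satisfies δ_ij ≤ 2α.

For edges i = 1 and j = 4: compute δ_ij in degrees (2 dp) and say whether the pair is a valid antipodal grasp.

α = atan 0.2 = 11.31°;  2α = 22.62°
edge 1: e_1 = (+0.27, +2.40);  n_1 = (+0.9937, -0.1118)
edge 4: e_4 = (+2.26, +0.55);  n_4 = (+0.2365, -0.9716)
∠(n_1, n_4) = 69.90°
δ = |180° − 69.90°| = 110.10°
110.10° > 2α = 22.62°  →  invalid

δ = 110.10°, invalid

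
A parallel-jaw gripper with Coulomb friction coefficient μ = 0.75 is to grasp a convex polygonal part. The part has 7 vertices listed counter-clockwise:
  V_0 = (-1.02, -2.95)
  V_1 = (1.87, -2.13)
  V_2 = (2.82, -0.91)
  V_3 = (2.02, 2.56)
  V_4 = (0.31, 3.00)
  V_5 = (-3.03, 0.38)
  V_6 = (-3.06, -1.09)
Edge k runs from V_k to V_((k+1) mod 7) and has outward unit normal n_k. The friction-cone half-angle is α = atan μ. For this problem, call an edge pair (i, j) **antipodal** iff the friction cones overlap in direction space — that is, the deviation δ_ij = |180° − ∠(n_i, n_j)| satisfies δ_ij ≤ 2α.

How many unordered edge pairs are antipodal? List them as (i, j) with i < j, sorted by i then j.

count = 10; pairs: (0,3), (0,4), (0,5), (1,3), (1,4), (1,5), (2,4), (2,5), (2,6), (3,6)

α = atan 0.75 = 36.87°;  2α = 73.74°
n_0 = (+0.2730, -0.9620)
n_1 = (+0.7890, -0.6144)
n_2 = (+0.9744, +0.2247)
n_3 = (+0.2492, +0.9685)
n_4 = (-0.6172, +0.7868)
n_5 = (-0.9998, +0.0204)
n_6 = (-0.6738, -0.7390)
  (0,1): δ = 143.75°  ·
  (0,2): δ = 92.86°  ·
  (0,3): δ = 30.27°  ✓
  (0,4): δ = 22.27°  ✓
  (0,5): δ = 72.99°  ✓
  (0,6): δ = 121.80°  ·
  (1,2): δ = 129.11°  ·
  (1,3): δ = 66.52°  ✓
  (1,4): δ = 13.98°  ✓
  (1,5): δ = 36.74°  ✓
  (1,6): δ = 85.55°  ·
  (2,3): δ = 117.41°  ·
  (2,4): δ = 64.87°  ✓
  (2,5): δ = 14.15°  ✓
  (2,6): δ = 34.66°  ✓
  (3,4): δ = 127.46°  ·
  (3,5): δ = 76.74°  ·
  (3,6): δ = 27.93°  ✓
  (4,5): δ = 129.28°  ·
  (4,6): δ = 80.47°  ·
  (5,6): δ = 131.19°  ·
antipodal pairs: 10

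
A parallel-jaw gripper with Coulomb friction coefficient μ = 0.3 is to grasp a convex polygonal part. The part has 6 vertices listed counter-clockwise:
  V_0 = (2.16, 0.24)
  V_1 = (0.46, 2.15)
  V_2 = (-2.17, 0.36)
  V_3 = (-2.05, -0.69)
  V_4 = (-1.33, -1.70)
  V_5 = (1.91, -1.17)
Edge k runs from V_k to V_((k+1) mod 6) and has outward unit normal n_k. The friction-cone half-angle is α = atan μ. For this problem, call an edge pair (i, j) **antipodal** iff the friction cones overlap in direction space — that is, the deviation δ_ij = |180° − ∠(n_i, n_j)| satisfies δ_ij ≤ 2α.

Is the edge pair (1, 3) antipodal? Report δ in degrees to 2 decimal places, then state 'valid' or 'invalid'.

α = atan 0.3 = 16.70°;  2α = 33.40°
edge 1: e_1 = (-2.63, -1.79);  n_1 = (-0.5627, +0.8267)
edge 3: e_3 = (+0.72, -1.01);  n_3 = (-0.8143, -0.5805)
∠(n_1, n_3) = 91.24°
δ = |180° − 91.24°| = 88.76°
88.76° > 2α = 33.40°  →  invalid

δ = 88.76°, invalid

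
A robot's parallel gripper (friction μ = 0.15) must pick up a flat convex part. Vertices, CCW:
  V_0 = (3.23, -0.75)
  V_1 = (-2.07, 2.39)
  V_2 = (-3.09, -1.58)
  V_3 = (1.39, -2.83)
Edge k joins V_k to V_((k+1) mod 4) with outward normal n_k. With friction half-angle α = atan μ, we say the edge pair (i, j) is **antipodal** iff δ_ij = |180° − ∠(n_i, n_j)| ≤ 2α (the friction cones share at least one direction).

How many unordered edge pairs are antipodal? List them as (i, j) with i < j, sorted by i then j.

α = atan 0.15 = 8.53°;  2α = 17.06°
n_0 = (+0.5097, +0.8603)
n_1 = (-0.9685, +0.2488)
n_2 = (-0.2688, -0.9632)
n_3 = (+0.7490, -0.6626)
  (0,1): δ = 73.76°  ·
  (0,2): δ = 15.05°  ✓
  (0,3): δ = 79.15°  ·
  (1,2): δ = 91.18°  ·
  (1,3): δ = 27.09°  ·
  (2,3): δ = 115.91°  ·
antipodal pairs: 1

count = 1; pairs: (0,2)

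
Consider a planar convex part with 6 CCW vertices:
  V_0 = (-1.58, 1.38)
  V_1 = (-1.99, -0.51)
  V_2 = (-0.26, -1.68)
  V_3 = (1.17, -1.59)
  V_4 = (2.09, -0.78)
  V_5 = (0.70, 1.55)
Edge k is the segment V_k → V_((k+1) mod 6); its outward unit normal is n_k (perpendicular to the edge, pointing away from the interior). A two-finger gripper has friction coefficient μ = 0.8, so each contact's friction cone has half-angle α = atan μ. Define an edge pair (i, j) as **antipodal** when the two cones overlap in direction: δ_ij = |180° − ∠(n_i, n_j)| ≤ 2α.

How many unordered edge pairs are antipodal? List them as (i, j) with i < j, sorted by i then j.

α = atan 0.8 = 38.66°;  2α = 77.32°
n_0 = (-0.9773, +0.2120)
n_1 = (-0.5602, -0.8283)
n_2 = (+0.0628, -0.9980)
n_3 = (+0.6608, -0.7506)
n_4 = (+0.8588, +0.5123)
n_5 = (-0.0744, +0.9972)
  (0,1): δ = 111.83°  ·
  (0,2): δ = 74.16°  ✓
  (0,3): δ = 36.40°  ✓
  (0,4): δ = 43.06°  ✓
  (0,5): δ = 106.50°  ·
  (1,2): δ = 142.33°  ·
  (1,3): δ = 104.57°  ·
  (1,4): δ = 25.11°  ✓
  (1,5): δ = 38.33°  ✓
  (2,3): δ = 142.24°  ·
  (2,4): δ = 62.78°  ✓
  (2,5): δ = 0.66°  ✓
  (3,4): δ = 100.54°  ·
  (3,5): δ = 37.10°  ✓
  (4,5): δ = 116.55°  ·
antipodal pairs: 8

count = 8; pairs: (0,2), (0,3), (0,4), (1,4), (1,5), (2,4), (2,5), (3,5)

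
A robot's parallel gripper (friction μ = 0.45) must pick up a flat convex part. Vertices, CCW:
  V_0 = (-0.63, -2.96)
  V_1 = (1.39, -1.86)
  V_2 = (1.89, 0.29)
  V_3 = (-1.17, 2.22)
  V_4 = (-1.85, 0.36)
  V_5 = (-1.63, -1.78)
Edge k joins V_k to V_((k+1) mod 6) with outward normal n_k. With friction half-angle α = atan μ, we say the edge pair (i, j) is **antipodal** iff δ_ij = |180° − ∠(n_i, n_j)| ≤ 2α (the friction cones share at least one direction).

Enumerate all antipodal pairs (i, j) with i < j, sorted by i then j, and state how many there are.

count = 4; pairs: (0,3), (1,3), (1,4), (2,5)

α = atan 0.45 = 24.23°;  2α = 48.46°
n_0 = (+0.4782, -0.8782)
n_1 = (+0.9740, -0.2265)
n_2 = (+0.5335, +0.8458)
n_3 = (-0.9392, +0.3434)
n_4 = (-0.9948, -0.1023)
n_5 = (-0.7629, -0.6465)
  (0,1): δ = 131.66°  ·
  (0,2): δ = 60.81°  ·
  (0,3): δ = 41.35°  ✓
  (0,4): δ = 67.30°  ·
  (0,5): δ = 101.71°  ·
  (1,2): δ = 109.15°  ·
  (1,3): δ = 6.99°  ✓
  (1,4): δ = 18.96°  ✓
  (1,5): δ = 53.37°  ·
  (2,3): δ = 77.84°  ·
  (2,4): δ = 51.89°  ·
  (2,5): δ = 17.48°  ✓
  (3,4): δ = 154.05°  ·
  (3,5): δ = 119.64°  ·
  (4,5): δ = 145.59°  ·
antipodal pairs: 4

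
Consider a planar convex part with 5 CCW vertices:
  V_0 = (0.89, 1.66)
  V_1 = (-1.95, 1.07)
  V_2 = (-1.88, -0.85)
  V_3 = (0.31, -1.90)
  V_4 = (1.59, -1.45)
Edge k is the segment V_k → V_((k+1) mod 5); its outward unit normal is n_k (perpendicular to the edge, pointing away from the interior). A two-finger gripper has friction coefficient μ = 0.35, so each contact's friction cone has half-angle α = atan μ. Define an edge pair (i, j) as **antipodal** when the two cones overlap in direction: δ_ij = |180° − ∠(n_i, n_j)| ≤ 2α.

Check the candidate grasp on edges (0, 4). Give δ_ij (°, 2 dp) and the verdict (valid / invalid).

α = atan 0.35 = 19.29°;  2α = 38.58°
edge 0: e_0 = (-2.84, -0.59);  n_0 = (-0.2034, +0.9791)
edge 4: e_4 = (-0.70, +3.11);  n_4 = (+0.9756, +0.2196)
∠(n_0, n_4) = 89.05°
δ = |180° − 89.05°| = 90.95°
90.95° > 2α = 38.58°  →  invalid

δ = 90.95°, invalid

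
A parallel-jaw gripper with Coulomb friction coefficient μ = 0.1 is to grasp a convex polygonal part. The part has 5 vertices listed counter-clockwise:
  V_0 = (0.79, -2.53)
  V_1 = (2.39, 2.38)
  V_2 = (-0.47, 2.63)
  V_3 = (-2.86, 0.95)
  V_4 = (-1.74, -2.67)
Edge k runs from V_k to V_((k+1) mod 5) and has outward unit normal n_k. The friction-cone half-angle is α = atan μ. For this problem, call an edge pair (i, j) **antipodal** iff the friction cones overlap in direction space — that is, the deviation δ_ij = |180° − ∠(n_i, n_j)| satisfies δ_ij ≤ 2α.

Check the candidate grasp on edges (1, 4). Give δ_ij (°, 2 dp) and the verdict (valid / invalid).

δ = 8.16°, valid

α = atan 0.1 = 5.71°;  2α = 11.42°
edge 1: e_1 = (-2.86, +0.25);  n_1 = (+0.0871, +0.9962)
edge 4: e_4 = (+2.53, +0.14);  n_4 = (+0.0553, -0.9985)
∠(n_1, n_4) = 171.84°
δ = |180° − 171.84°| = 8.16°
8.16° ≤ 2α = 11.42°  →  valid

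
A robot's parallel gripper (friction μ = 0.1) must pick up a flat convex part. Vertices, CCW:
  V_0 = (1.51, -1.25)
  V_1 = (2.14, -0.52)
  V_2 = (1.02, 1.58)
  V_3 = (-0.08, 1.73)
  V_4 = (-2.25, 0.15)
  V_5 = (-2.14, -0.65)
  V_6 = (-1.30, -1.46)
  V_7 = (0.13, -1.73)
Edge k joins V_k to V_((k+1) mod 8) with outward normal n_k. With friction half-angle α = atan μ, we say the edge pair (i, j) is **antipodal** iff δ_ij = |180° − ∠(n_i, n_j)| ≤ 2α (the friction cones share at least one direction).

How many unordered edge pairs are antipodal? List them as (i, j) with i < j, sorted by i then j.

count = 1; pairs: (2,6)

α = atan 0.1 = 5.71°;  2α = 11.42°
n_0 = (+0.7571, -0.6533)
n_1 = (+0.8824, +0.4706)
n_2 = (+0.1351, +0.9908)
n_3 = (-0.5886, +0.8084)
n_4 = (-0.9907, -0.1362)
n_5 = (-0.6941, -0.7198)
n_6 = (-0.1855, -0.9826)
n_7 = (+0.3285, -0.9445)
  (0,1): δ = 111.13°  ·
  (0,2): δ = 56.97°  ·
  (0,3): δ = 13.15°  ·
  (0,4): δ = 48.62°  ·
  (0,5): δ = 86.84°  ·
  (0,6): δ = 120.10°  ·
  (0,7): δ = 149.97°  ·
  (1,2): δ = 125.84°  ·
  (1,3): δ = 82.01°  ·
  (1,4): δ = 20.24°  ·
  (1,5): δ = 17.97°  ·
  (1,6): δ = 51.24°  ·
  (1,7): δ = 81.11°  ·
  (2,3): δ = 136.18°  ·
  (2,4): δ = 74.41°  ·
  (2,5): δ = 36.19°  ·
  (2,6): δ = 2.93°  ✓
  (2,7): δ = 26.94°  ·
  (3,4): δ = 118.23°  ·
  (3,5): δ = 80.02°  ·
  (3,6): δ = 46.75°  ·
  (3,7): δ = 16.88°  ·
  (4,5): δ = 141.79°  ·
  (4,6): δ = 108.52°  ·
  (4,7): δ = 78.65°  ·
  (5,6): δ = 146.73°  ·
  (5,7): δ = 116.86°  ·
  (6,7): δ = 150.13°  ·
antipodal pairs: 1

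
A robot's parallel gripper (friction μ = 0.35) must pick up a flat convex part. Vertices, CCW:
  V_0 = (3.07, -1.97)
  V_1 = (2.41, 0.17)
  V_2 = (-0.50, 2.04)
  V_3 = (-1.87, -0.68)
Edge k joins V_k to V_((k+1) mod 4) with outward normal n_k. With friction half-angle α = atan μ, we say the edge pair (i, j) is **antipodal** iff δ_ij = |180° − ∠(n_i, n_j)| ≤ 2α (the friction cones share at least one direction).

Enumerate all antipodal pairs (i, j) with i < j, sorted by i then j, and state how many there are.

count = 1; pairs: (1,3)

α = atan 0.35 = 19.29°;  2α = 38.58°
n_0 = (+0.9556, +0.2947)
n_1 = (+0.5406, +0.8413)
n_2 = (-0.8931, +0.4498)
n_3 = (-0.2527, -0.9676)
  (0,1): δ = 139.87°  ·
  (0,2): δ = 43.87°  ·
  (0,3): δ = 58.22°  ·
  (1,2): δ = 84.01°  ·
  (1,3): δ = 18.09°  ✓
  (2,3): δ = 77.90°  ·
antipodal pairs: 1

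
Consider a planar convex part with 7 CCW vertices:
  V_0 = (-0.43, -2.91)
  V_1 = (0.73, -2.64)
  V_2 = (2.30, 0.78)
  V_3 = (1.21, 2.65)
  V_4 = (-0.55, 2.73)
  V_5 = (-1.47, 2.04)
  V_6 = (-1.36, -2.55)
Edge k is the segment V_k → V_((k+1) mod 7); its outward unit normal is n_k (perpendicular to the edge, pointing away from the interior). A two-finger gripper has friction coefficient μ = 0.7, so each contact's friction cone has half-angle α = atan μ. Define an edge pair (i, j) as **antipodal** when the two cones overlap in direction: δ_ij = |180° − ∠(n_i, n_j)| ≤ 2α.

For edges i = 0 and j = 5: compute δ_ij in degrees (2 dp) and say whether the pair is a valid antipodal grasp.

δ = 78.27°, invalid

α = atan 0.7 = 34.99°;  2α = 69.98°
edge 0: e_0 = (+1.16, +0.27);  n_0 = (+0.2267, -0.9740)
edge 5: e_5 = (+0.11, -4.59);  n_5 = (-0.9997, -0.0240)
∠(n_0, n_5) = 101.73°
δ = |180° − 101.73°| = 78.27°
78.27° > 2α = 69.98°  →  invalid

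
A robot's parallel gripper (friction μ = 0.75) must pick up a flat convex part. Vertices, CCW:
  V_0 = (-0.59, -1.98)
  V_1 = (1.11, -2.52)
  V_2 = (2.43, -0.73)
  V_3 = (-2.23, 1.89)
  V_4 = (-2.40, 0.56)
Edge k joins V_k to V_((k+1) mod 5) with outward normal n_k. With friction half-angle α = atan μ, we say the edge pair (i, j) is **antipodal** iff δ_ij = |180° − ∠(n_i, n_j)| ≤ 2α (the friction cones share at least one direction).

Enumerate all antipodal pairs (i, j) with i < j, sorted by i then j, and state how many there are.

count = 5; pairs: (0,2), (1,3), (1,4), (2,3), (2,4)

α = atan 0.75 = 36.87°;  2α = 73.74°
n_0 = (-0.3027, -0.9531)
n_1 = (+0.8048, -0.5935)
n_2 = (+0.4901, +0.8717)
n_3 = (-0.9919, +0.1268)
n_4 = (-0.8144, -0.5803)
  (0,1): δ = 108.78°  ·
  (0,2): δ = 11.72°  ✓
  (0,3): δ = 100.34°  ·
  (0,4): δ = 143.10°  ·
  (1,2): δ = 82.94°  ·
  (1,3): δ = 29.12°  ✓
  (1,4): δ = 71.88°  ✓
  (2,3): δ = 67.94°  ✓
  (2,4): δ = 25.18°  ✓
  (3,4): δ = 137.24°  ·
antipodal pairs: 5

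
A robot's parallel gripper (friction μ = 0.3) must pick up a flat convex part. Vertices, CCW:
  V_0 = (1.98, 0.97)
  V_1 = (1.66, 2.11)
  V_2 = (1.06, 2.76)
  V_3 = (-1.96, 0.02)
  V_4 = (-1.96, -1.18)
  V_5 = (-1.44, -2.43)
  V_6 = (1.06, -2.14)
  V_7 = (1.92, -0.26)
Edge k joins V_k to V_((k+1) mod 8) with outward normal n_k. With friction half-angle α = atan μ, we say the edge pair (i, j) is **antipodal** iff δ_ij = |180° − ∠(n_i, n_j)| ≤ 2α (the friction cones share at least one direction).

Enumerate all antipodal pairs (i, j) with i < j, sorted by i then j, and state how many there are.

α = atan 0.3 = 16.70°;  2α = 33.40°
n_0 = (+0.9628, +0.2703)
n_1 = (+0.7348, +0.6783)
n_2 = (-0.6719, +0.7406)
n_3 = (-1.0000, -0.0000)
n_4 = (-0.9233, -0.3841)
n_5 = (+0.1152, -0.9933)
n_6 = (+0.9094, -0.4160)
n_7 = (+0.9988, -0.0487)
  (0,1): δ = 152.97°  ·
  (0,2): δ = 63.46°  ·
  (0,3): δ = 15.68°  ✓
  (0,4): δ = 6.91°  ✓
  (0,5): δ = 80.94°  ·
  (0,6): δ = 139.74°  ·
  (0,7): δ = 161.53°  ·
  (1,2): δ = 90.49°  ·
  (1,3): δ = 42.71°  ·
  (1,4): δ = 20.12°  ✓
  (1,5): δ = 53.91°  ·
  (1,6): δ = 112.71°  ·
  (1,7): δ = 134.50°  ·
  (2,3): δ = 132.22°  ·
  (2,4): δ = 109.63°  ·
  (2,5): δ = 35.60°  ·
  (2,6): δ = 23.20°  ✓
  (2,7): δ = 44.99°  ·
  (3,4): δ = 157.41°  ·
  (3,5): δ = 83.38°  ·
  (3,6): δ = 24.58°  ✓
  (3,7): δ = 2.79°  ✓
  (4,5): δ = 105.97°  ·
  (4,6): δ = 47.17°  ·
  (4,7): δ = 25.38°  ✓
  (5,6): δ = 121.20°  ·
  (5,7): δ = 99.41°  ·
  (6,7): δ = 158.21°  ·
antipodal pairs: 7

count = 7; pairs: (0,3), (0,4), (1,4), (2,6), (3,6), (3,7), (4,7)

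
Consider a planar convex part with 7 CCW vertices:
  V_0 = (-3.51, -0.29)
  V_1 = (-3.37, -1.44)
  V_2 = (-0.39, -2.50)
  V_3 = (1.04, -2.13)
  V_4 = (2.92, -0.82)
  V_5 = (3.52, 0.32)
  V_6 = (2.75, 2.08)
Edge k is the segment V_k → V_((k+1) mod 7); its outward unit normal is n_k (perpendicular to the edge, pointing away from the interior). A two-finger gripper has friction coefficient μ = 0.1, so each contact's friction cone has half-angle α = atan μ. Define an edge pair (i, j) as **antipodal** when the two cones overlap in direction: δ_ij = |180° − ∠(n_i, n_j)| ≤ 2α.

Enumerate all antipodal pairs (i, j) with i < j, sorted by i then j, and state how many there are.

α = atan 0.1 = 5.71°;  2α = 11.42°
n_0 = (-0.9927, -0.1208)
n_1 = (-0.3351, -0.9422)
n_2 = (+0.2505, -0.9681)
n_3 = (+0.5717, -0.8205)
n_4 = (+0.8849, -0.4657)
n_5 = (+0.9162, +0.4008)
n_6 = (-0.3541, +0.9352)
  (0,1): δ = 116.52°  ·
  (0,2): δ = 82.43°  ·
  (0,3): δ = 62.07°  ·
  (0,4): δ = 34.70°  ·
  (0,5): δ = 16.69°  ·
  (0,6): δ = 103.80°  ·
  (1,2): δ = 145.91°  ·
  (1,3): δ = 125.55°  ·
  (1,4): δ = 98.18°  ·
  (1,5): δ = 46.79°  ·
  (1,6): δ = 40.32°  ·
  (2,3): δ = 159.64°  ·
  (2,4): δ = 132.27°  ·
  (2,5): δ = 80.88°  ·
  (2,6): δ = 6.23°  ✓
  (3,4): δ = 152.63°  ·
  (3,5): δ = 101.24°  ·
  (3,6): δ = 14.13°  ·
  (4,5): δ = 128.61°  ·
  (4,6): δ = 41.51°  ·
  (5,6): δ = 92.89°  ·
antipodal pairs: 1

count = 1; pairs: (2,6)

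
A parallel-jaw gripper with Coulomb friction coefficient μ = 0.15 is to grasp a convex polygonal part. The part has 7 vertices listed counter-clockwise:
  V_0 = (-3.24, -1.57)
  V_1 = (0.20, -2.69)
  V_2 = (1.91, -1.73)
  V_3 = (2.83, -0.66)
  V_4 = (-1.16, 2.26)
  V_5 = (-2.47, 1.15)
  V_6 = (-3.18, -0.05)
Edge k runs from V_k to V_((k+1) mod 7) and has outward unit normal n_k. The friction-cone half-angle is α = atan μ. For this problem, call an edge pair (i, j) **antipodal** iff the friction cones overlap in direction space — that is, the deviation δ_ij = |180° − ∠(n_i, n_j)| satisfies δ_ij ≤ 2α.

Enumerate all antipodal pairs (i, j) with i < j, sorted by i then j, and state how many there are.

α = atan 0.15 = 8.53°;  2α = 17.06°
n_0 = (-0.3096, -0.9509)
n_1 = (+0.4895, -0.8720)
n_2 = (+0.7583, -0.6520)
n_3 = (+0.5906, +0.8070)
n_4 = (-0.6465, +0.7629)
n_5 = (-0.8606, +0.5092)
n_6 = (-0.9992, +0.0394)
  (0,1): δ = 132.66°  ·
  (0,2): δ = 112.66°  ·
  (0,3): δ = 18.16°  ·
  (0,4): δ = 58.31°  ·
  (0,5): δ = 77.42°  ·
  (0,6): δ = 105.77°  ·
  (1,2): δ = 160.00°  ·
  (1,3): δ = 65.51°  ·
  (1,4): δ = 10.97°  ✓
  (1,5): δ = 30.08°  ·
  (1,6): δ = 58.43°  ·
  (2,3): δ = 85.51°  ·
  (2,4): δ = 9.04°  ✓
  (2,5): δ = 10.08°  ✓
  (2,6): δ = 38.43°  ·
  (3,4): δ = 103.53°  ·
  (3,5): δ = 84.41°  ·
  (3,6): δ = 56.06°  ·
  (4,5): δ = 160.89°  ·
  (4,6): δ = 132.54°  ·
  (5,6): δ = 151.65°  ·
antipodal pairs: 3

count = 3; pairs: (1,4), (2,4), (2,5)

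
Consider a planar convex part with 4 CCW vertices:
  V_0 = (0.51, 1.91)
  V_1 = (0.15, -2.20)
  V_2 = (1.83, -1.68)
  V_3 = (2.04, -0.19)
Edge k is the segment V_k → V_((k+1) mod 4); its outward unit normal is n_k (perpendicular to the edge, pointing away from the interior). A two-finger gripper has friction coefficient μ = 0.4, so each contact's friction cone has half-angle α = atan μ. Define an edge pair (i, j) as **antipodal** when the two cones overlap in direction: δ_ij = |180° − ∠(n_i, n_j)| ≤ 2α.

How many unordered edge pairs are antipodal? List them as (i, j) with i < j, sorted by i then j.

α = atan 0.4 = 21.80°;  2α = 43.60°
n_0 = (-0.9962, +0.0873)
n_1 = (+0.2957, -0.9553)
n_2 = (+0.9902, -0.1396)
n_3 = (+0.8082, +0.5889)
  (0,1): δ = 67.80°  ·
  (0,2): δ = 3.02°  ✓
  (0,3): δ = 41.08°  ✓
  (1,2): δ = 115.22°  ·
  (1,3): δ = 71.12°  ·
  (2,3): δ = 135.90°  ·
antipodal pairs: 2

count = 2; pairs: (0,2), (0,3)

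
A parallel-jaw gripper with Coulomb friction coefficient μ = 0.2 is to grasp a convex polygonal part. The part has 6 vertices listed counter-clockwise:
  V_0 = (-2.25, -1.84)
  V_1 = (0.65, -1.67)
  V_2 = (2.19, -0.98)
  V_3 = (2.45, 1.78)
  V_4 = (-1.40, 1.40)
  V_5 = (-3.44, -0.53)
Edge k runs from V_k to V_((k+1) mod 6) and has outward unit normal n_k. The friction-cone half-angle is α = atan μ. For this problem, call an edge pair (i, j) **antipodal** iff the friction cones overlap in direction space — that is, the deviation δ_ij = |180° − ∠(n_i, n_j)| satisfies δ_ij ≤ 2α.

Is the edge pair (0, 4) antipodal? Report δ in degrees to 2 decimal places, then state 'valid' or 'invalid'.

δ = 40.06°, invalid

α = atan 0.2 = 11.31°;  2α = 22.62°
edge 0: e_0 = (+2.90, +0.17);  n_0 = (+0.0585, -0.9983)
edge 4: e_4 = (-2.04, -1.93);  n_4 = (-0.6873, +0.7264)
∠(n_0, n_4) = 139.94°
δ = |180° − 139.94°| = 40.06°
40.06° > 2α = 22.62°  →  invalid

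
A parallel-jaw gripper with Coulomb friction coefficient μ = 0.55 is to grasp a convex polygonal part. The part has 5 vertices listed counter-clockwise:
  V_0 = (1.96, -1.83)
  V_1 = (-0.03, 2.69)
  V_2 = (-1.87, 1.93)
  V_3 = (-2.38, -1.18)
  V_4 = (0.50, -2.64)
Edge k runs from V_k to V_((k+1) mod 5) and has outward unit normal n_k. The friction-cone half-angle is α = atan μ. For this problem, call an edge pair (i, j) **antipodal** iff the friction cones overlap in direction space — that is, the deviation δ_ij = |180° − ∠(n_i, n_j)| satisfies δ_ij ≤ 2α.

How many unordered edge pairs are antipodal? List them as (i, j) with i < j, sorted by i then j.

α = atan 0.55 = 28.81°;  2α = 57.62°
n_0 = (+0.9152, +0.4029)
n_1 = (-0.3818, +0.9243)
n_2 = (-0.9868, +0.1618)
n_3 = (-0.4522, -0.8919)
n_4 = (+0.4851, -0.8744)
  (0,1): δ = 91.32°  ·
  (0,2): δ = 33.08°  ✓
  (0,3): δ = 39.36°  ✓
  (0,4): δ = 95.26°  ·
  (1,2): δ = 121.76°  ·
  (1,3): δ = 49.33°  ✓
  (1,4): δ = 6.58°  ✓
  (2,3): δ = 107.57°  ·
  (2,4): δ = 51.67°  ✓
  (3,4): δ = 124.10°  ·
antipodal pairs: 5

count = 5; pairs: (0,2), (0,3), (1,3), (1,4), (2,4)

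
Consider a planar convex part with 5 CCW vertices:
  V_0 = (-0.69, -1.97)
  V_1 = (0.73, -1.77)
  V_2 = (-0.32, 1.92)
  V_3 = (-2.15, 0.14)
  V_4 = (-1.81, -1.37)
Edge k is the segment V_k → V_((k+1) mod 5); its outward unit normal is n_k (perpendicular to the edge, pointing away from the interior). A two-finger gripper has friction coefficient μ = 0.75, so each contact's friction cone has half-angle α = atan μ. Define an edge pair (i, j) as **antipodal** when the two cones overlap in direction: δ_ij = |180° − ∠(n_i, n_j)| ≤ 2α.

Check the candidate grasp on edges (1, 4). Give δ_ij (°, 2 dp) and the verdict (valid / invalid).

δ = 45.94°, valid

α = atan 0.75 = 36.87°;  2α = 73.74°
edge 1: e_1 = (-1.05, +3.69);  n_1 = (+0.9618, +0.2737)
edge 4: e_4 = (+1.12, -0.60);  n_4 = (-0.4722, -0.8815)
∠(n_1, n_4) = 134.06°
δ = |180° − 134.06°| = 45.94°
45.94° ≤ 2α = 73.74°  →  valid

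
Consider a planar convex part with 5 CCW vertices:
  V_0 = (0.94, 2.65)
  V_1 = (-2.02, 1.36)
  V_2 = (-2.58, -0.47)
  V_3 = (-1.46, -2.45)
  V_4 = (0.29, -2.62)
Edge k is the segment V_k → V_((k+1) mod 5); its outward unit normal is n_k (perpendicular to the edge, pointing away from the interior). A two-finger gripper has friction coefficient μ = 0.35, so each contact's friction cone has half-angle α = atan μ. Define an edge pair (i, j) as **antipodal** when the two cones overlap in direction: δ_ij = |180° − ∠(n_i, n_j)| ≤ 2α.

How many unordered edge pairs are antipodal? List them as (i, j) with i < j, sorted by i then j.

α = atan 0.35 = 19.29°;  2α = 38.58°
n_0 = (-0.3995, +0.9167)
n_1 = (-0.9562, +0.2926)
n_2 = (-0.8704, -0.4923)
n_3 = (-0.0967, -0.9953)
n_4 = (+0.9925, -0.1224)
  (0,1): δ = 130.56°  ·
  (0,2): δ = 84.05°  ·
  (0,3): δ = 29.10°  ✓
  (0,4): δ = 59.42°  ·
  (1,2): δ = 133.49°  ·
  (1,3): δ = 78.53°  ·
  (1,4): δ = 9.98°  ✓
  (2,3): δ = 125.04°  ·
  (2,4): δ = 36.53°  ✓
  (3,4): δ = 91.48°  ·
antipodal pairs: 3

count = 3; pairs: (0,3), (1,4), (2,4)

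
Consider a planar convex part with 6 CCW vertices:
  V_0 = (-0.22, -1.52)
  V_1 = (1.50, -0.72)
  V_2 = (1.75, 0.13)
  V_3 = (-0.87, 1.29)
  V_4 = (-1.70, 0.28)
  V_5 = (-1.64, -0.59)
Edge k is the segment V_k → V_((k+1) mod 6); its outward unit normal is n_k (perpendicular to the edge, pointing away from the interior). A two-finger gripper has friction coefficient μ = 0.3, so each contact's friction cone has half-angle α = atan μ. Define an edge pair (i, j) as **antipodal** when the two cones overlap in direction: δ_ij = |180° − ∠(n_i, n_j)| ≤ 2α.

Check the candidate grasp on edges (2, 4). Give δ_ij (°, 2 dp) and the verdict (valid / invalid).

δ = 62.17°, invalid

α = atan 0.3 = 16.70°;  2α = 33.40°
edge 2: e_2 = (-2.62, +1.16);  n_2 = (+0.4048, +0.9144)
edge 4: e_4 = (+0.06, -0.87);  n_4 = (-0.9976, -0.0688)
∠(n_2, n_4) = 117.83°
δ = |180° − 117.83°| = 62.17°
62.17° > 2α = 33.40°  →  invalid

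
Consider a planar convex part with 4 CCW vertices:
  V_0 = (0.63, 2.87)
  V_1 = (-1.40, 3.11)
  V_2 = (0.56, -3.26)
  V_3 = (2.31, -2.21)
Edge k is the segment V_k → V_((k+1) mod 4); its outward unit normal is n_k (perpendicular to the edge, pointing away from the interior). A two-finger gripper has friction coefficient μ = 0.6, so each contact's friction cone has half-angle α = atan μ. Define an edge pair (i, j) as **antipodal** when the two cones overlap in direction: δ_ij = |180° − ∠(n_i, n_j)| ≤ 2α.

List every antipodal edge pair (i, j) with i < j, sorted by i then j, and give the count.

α = atan 0.6 = 30.96°;  2α = 61.93°
n_0 = (+0.1174, +0.9931)
n_1 = (-0.9558, -0.2941)
n_2 = (+0.5145, -0.8575)
n_3 = (+0.9494, +0.3140)
  (0,1): δ = 66.15°  ·
  (0,2): δ = 37.71°  ✓
  (0,3): δ = 115.04°  ·
  (1,2): δ = 76.14°  ·
  (1,3): δ = 1.20°  ✓
  (2,3): δ = 102.66°  ·
antipodal pairs: 2

count = 2; pairs: (0,2), (1,3)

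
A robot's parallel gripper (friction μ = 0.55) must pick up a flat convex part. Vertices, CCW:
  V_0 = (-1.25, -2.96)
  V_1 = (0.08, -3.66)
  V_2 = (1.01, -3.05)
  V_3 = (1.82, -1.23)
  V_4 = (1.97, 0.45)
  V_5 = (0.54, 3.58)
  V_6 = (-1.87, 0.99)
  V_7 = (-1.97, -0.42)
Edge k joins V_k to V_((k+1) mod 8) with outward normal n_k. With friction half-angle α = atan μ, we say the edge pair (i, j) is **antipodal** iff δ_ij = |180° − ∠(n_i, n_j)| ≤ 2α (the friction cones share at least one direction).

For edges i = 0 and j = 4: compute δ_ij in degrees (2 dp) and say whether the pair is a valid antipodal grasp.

α = atan 0.55 = 28.81°;  2α = 57.62°
edge 0: e_0 = (+1.33, -0.70);  n_0 = (-0.4657, -0.8849)
edge 4: e_4 = (-1.43, +3.13);  n_4 = (+0.9096, +0.4156)
∠(n_0, n_4) = 142.31°
δ = |180° − 142.31°| = 37.69°
37.69° ≤ 2α = 57.62°  →  valid

δ = 37.69°, valid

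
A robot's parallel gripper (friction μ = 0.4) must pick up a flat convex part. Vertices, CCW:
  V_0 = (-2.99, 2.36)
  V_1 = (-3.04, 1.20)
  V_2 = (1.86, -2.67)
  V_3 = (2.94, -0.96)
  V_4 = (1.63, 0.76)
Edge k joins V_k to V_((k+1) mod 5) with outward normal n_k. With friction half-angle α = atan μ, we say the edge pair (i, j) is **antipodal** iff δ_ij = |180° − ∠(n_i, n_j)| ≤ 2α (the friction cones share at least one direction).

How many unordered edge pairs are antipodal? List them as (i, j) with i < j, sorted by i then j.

count = 4; pairs: (0,2), (0,3), (1,3), (1,4)

α = atan 0.4 = 21.80°;  2α = 43.60°
n_0 = (-0.9991, +0.0431)
n_1 = (-0.6198, -0.7848)
n_2 = (+0.8455, -0.5340)
n_3 = (+0.7955, +0.6059)
n_4 = (+0.3273, +0.9449)
  (0,1): δ = 125.83°  ·
  (0,2): δ = 29.81°  ✓
  (0,3): δ = 39.76°  ✓
  (0,4): δ = 73.37°  ·
  (1,2): δ = 83.97°  ·
  (1,3): δ = 14.40°  ✓
  (1,4): δ = 19.20°  ✓
  (2,3): δ = 110.43°  ·
  (2,4): δ = 76.83°  ·
  (3,4): δ = 146.40°  ·
antipodal pairs: 4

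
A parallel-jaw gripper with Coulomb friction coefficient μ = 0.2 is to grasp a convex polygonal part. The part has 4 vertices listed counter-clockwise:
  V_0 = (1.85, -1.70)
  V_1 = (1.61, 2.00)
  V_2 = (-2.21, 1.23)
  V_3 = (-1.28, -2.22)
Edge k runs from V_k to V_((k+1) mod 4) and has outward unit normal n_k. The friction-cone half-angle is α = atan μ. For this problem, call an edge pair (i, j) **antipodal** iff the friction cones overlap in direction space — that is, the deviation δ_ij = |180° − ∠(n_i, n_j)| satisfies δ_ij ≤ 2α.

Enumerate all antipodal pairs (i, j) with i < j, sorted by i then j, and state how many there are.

count = 2; pairs: (0,2), (1,3)

α = atan 0.2 = 11.31°;  2α = 22.62°
n_0 = (+0.9979, +0.0647)
n_1 = (-0.1976, +0.9803)
n_2 = (-0.9655, -0.2603)
n_3 = (+0.1639, -0.9865)
  (0,1): δ = 82.31°  ·
  (0,2): δ = 11.38°  ✓
  (0,3): δ = 95.72°  ·
  (1,2): δ = 86.31°  ·
  (1,3): δ = 1.96°  ✓
  (2,3): δ = 95.65°  ·
antipodal pairs: 2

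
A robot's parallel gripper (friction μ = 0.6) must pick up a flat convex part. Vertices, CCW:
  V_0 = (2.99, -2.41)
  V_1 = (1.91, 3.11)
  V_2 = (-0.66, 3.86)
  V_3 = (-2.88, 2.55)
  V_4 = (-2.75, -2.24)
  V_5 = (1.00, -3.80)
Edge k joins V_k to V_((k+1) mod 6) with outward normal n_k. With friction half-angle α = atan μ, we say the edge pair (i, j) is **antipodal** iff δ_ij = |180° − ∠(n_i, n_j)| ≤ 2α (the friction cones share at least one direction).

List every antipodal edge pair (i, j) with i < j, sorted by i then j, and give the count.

count = 7; pairs: (0,3), (0,4), (1,4), (1,5), (2,4), (2,5), (3,5)

α = atan 0.6 = 30.96°;  2α = 61.93°
n_0 = (+0.9814, +0.1920)
n_1 = (+0.2801, +0.9600)
n_2 = (-0.5082, +0.8612)
n_3 = (-0.9996, -0.0271)
n_4 = (-0.3841, -0.9233)
n_5 = (+0.5726, -0.8198)
  (0,1): δ = 117.34°  ·
  (0,2): δ = 70.53°  ·
  (0,3): δ = 9.52°  ✓
  (0,4): δ = 56.34°  ✓
  (0,5): δ = 113.86°  ·
  (1,2): δ = 133.19°  ·
  (1,3): δ = 72.18°  ·
  (1,4): δ = 6.32°  ✓
  (1,5): δ = 51.20°  ✓
  (2,3): δ = 118.99°  ·
  (2,4): δ = 53.13°  ✓
  (2,5): δ = 4.39°  ✓
  (3,4): δ = 114.14°  ·
  (3,5): δ = 56.62°  ✓
  (4,5): δ = 122.48°  ·
antipodal pairs: 7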